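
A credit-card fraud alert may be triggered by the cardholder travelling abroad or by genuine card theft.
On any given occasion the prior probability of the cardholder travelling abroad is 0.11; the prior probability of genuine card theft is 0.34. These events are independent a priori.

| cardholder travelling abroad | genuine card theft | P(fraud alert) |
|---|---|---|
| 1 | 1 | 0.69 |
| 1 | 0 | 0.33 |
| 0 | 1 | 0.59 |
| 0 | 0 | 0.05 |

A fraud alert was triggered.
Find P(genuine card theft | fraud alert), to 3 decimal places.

Weight on genuine card theft=true, given the evidence: 0.178534 + 0.025806 = 0.204340
Normalizer over all consistent configurations: 0.05·0.89·0.66 + 0.59·0.89·0.34 + 0.33·0.11·0.66 + 0.69·0.11·0.34 = 0.257668
Posterior = 0.204340 / 0.257668 ≈ 0.793

P(genuine card theft | fraud alert) ≈ 0.793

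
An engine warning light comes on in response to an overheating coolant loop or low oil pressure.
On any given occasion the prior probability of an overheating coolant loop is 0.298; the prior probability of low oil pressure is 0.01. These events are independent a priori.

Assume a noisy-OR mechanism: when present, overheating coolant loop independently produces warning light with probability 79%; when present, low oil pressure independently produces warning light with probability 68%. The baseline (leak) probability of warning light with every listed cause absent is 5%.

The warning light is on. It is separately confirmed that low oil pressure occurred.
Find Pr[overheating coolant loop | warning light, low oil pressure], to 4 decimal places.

Under noisy-OR, P(warning light | causes) = 1 − (1−0.05)·∏(1−qᵢ) over the active causes.
By total probability over both values of overheating coolant loop:
  P(warning light | low oil pressure) = 0.696*0.702 + 0.93616*0.298
        = 0.488592 + 0.278976 = 0.767568
The terms with overheating coolant loop present sum to 0.278976, so
  P(overheating coolant loop | warning light, low oil pressure) = 0.278976 / 0.767568 ≈ 0.3635

Pr[overheating coolant loop | warning light, low oil pressure] ≈ 0.3635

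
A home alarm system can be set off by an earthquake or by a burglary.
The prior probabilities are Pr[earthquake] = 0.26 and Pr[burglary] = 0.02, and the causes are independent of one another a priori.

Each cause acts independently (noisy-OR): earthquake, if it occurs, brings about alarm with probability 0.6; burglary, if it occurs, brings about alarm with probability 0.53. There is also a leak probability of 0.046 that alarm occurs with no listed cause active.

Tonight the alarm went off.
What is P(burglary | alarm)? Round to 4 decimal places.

Under noisy-OR, P(alarm | causes) = 1 − (1−0.046)·∏(1−qᵢ) over the active causes.
Enumerate the 4 (earthquake, burglary) configurations and weight by the priors:
  P(alarm) = 0.046*0.74*0.98 + 0.55162*0.74*0.02 + 0.6184*0.26*0.98 + 0.820648*0.26*0.02
        = 0.033359 + 0.008164 + 0.157568 + 0.004267 = 0.203358
Configurations with burglary contribute 0.012431, so
  P(burglary | alarm) = 0.012431 / 0.203358 ≈ 0.0611

P(burglary | alarm) ≈ 0.0611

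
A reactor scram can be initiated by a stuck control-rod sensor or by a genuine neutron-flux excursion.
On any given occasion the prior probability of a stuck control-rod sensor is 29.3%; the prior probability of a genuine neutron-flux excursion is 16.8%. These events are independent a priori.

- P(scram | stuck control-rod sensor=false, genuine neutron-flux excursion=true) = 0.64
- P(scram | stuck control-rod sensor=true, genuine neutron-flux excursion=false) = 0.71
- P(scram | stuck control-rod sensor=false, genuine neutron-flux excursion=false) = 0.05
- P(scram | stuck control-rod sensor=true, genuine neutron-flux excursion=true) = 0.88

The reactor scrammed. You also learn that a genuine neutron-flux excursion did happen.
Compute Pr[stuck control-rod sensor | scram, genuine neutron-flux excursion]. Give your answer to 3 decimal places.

Pr[stuck control-rod sensor | scram, genuine neutron-flux excursion] ≈ 0.363

Numerator (weight on configurations with stuck control-rod sensor): 0.88·0.293 = 0.257840
The normalizing constant is 0.64·0.707 + 0.88·0.293 = 0.710320
Posterior = 0.257840 / 0.710320 ≈ 0.363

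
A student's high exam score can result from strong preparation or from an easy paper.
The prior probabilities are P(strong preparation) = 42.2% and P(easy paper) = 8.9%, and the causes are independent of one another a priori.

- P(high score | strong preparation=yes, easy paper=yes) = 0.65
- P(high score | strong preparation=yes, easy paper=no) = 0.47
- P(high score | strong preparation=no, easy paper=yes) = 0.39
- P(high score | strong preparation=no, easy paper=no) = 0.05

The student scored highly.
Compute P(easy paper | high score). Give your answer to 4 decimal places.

P(easy paper | high score) ≈ 0.1768

By total probability over the 4 (strong preparation, easy paper) configurations:
  P(high score) = 0.05*0.578*0.911 + 0.39*0.578*0.089 + 0.47*0.422*0.911 + 0.65*0.422*0.089
        = 0.026328 + 0.020062 + 0.180688 + 0.024413 = 0.251491
The terms with easy paper present sum to 0.044475, so
  P(easy paper | high score) = 0.044475 / 0.251491 ≈ 0.1768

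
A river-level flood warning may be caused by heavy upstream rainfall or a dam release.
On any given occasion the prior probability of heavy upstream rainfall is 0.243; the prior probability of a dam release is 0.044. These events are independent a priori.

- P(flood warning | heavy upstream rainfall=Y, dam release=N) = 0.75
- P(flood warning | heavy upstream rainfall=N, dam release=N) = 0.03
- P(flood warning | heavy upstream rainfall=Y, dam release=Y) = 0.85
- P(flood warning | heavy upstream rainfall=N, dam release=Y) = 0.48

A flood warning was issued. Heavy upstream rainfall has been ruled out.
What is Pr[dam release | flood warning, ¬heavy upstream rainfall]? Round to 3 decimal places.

Weight on dam release=true, given the evidence: 0.48·0.044 = 0.021120
The normalizing constant is 0.03·0.956 + 0.48·0.044 = 0.049800
Posterior = 0.021120 / 0.049800 ≈ 0.424

Pr[dam release | flood warning, ¬heavy upstream rainfall] ≈ 0.424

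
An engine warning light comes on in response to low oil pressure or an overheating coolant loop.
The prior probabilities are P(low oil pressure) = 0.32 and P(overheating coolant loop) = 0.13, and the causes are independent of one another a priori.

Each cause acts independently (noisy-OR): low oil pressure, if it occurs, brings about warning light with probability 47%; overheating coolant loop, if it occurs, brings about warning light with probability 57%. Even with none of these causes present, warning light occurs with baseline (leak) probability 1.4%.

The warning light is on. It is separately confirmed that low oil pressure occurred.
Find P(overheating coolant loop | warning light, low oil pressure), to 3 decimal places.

Under noisy-OR, P(warning light | causes) = 1 − (1−0.014)·∏(1−qᵢ) over the active causes.
P(warning light | low oil pressure) = 0.47742×0.87 + 0.775291×0.13 = 0.415355 + 0.100788 = 0.516143
Restricting to configurations with overheating coolant loop present: 0.775291×0.13 = 0.100788.
P(overheating coolant loop | warning light, low oil pressure) = 0.100788 / 0.516143 ≈ 0.195

P(overheating coolant loop | warning light, low oil pressure) ≈ 0.195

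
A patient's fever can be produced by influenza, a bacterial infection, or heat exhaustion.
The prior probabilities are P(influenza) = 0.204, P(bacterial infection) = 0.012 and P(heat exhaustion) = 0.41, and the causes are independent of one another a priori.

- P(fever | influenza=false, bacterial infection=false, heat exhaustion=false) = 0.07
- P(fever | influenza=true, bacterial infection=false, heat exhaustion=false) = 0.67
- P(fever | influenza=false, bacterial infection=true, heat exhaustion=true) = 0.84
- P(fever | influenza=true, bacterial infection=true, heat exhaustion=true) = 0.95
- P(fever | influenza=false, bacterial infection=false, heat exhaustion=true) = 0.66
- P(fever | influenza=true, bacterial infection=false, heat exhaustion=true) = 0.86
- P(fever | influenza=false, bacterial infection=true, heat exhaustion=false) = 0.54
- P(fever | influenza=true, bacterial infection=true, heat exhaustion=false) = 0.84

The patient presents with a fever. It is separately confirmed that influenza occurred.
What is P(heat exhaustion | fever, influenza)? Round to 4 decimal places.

P(heat exhaustion | fever, influenza) ≈ 0.4710

P(fever | influenza) = 0.67*0.988*0.59 + 0.86*0.988*0.41 + 0.84*0.012*0.59 + 0.95*0.012*0.41 = 0.390556 + 0.348369 + 0.005947 + 0.004674 = 0.749546
The heat exhaustion-present share is 0.348369 + 0.004674 = 0.353043.
So P(heat exhaustion | fever, influenza) = 0.353043/0.749546 ≈ 0.4710.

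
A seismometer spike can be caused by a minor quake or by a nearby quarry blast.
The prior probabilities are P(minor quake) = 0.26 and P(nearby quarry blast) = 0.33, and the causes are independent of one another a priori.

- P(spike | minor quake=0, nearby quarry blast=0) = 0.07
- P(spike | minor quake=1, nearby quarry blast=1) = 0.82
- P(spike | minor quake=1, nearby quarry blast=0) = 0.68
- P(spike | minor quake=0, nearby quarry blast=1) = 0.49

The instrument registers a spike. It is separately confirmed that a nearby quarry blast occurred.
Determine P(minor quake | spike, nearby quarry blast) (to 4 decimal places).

Enumerate both values of minor quake and weight by the priors:
  P(spike | nearby quarry blast) = 0.49*0.74 + 0.82*0.26
        = 0.362600 + 0.213200 = 0.575800
The terms with minor quake present sum to 0.213200, so
  P(minor quake | spike, nearby quarry blast) = 0.213200 / 0.575800 ≈ 0.3703

P(minor quake | spike, nearby quarry blast) ≈ 0.3703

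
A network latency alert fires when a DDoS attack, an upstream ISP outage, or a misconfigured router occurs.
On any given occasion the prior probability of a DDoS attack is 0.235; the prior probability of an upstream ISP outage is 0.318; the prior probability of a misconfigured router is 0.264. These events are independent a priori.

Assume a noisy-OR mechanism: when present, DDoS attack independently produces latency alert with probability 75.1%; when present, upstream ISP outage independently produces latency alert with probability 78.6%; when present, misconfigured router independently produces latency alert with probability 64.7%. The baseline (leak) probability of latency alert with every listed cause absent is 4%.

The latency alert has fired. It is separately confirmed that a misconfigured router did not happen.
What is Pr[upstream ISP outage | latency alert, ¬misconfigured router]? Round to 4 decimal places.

Pr[upstream ISP outage | latency alert, ¬misconfigured router] ≈ 0.6491

Under noisy-OR, P(latency alert | causes) = 1 − (1−0.04)·∏(1−qᵢ) over the active causes.
P(latency alert | ¬misconfigured router) = 0.04*0.765*0.682 + 0.79456*0.765*0.318 + 0.76096*0.235*0.682 + 0.948845*0.235*0.318 = 0.020869 + 0.193293 + 0.121959 + 0.070907 = 0.407028
Restricting to configurations with upstream ISP outage present: 0.193293 + 0.070907 = 0.264200.
So P(upstream ISP outage | latency alert, ¬misconfigured router) = 0.264200/0.407028 ≈ 0.6491.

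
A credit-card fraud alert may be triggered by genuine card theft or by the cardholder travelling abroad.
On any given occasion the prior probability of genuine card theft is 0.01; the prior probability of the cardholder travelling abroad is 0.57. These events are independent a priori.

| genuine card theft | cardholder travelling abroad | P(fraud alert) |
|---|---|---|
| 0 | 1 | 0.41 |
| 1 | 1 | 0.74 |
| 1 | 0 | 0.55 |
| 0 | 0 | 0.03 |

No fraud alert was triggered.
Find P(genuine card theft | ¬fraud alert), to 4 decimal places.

Numerator (weight on configurations with genuine card theft): 0.001935 + 0.001482 = 0.003417
Denominator P(¬fraud alert): 0.97*0.99*0.43 + 0.59*0.99*0.57 + 0.45*0.01*0.43 + 0.26*0.01*0.57 = 0.749283
Posterior = 0.003417 / 0.749283 ≈ 0.0046

P(genuine card theft | ¬fraud alert) ≈ 0.0046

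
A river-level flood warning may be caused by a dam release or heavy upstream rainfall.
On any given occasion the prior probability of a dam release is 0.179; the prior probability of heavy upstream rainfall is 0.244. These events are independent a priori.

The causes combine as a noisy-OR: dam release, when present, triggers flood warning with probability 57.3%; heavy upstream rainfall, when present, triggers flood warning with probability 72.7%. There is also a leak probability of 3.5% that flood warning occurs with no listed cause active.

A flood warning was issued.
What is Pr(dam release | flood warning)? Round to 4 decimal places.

Pr(dam release | flood warning) ≈ 0.4114

Under noisy-OR, P(flood warning | causes) = 1 − (1−0.035)·∏(1−qᵢ) over the active causes.
By total probability over the 4 (dam release, heavy upstream rainfall) configurations:
  P(flood warning) = 0.035*0.821*0.756 + 0.736555*0.821*0.244 + 0.587945*0.179*0.756 + 0.887509*0.179*0.244
        = 0.021724 + 0.147550 + 0.079563 + 0.038763 = 0.287600
The terms with dam release present sum to 0.118326, so
  P(dam release | flood warning) = 0.118326 / 0.287600 ≈ 0.4114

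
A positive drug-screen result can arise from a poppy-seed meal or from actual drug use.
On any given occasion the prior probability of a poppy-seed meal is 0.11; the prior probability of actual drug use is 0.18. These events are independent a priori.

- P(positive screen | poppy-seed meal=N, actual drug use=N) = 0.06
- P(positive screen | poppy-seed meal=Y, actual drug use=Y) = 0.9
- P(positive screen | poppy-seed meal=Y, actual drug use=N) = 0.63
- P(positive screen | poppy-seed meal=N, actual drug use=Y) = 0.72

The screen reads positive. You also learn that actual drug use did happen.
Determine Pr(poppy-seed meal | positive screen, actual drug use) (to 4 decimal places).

P(positive screen | actual drug use) = 0.72·0.89 + 0.9·0.11 = 0.640800 + 0.099000 = 0.739800
Restricting to configurations with poppy-seed meal present: 0.9·0.11 = 0.099000.
P(poppy-seed meal | positive screen, actual drug use) = 0.099000 / 0.739800 ≈ 0.1338

Pr(poppy-seed meal | positive screen, actual drug use) ≈ 0.1338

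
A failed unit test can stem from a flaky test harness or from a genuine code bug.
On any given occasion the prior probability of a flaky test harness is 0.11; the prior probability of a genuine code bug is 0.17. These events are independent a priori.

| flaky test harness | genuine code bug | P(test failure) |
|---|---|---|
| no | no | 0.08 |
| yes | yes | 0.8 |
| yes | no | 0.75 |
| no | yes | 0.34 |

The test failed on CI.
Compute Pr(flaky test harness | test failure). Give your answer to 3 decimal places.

Sum P(test failure|·) weighted by the priors over the 4 (flaky test harness, genuine code bug) configurations:
  P(test failure) = 0.08×0.89×0.83 + 0.34×0.89×0.17 + 0.75×0.11×0.83 + 0.8×0.11×0.17
        = 0.059096 + 0.051442 + 0.068475 + 0.014960 = 0.193973
Configurations with flaky test harness contribute 0.083435, so
  P(flaky test harness | test failure) = 0.083435 / 0.193973 ≈ 0.430

Pr(flaky test harness | test failure) ≈ 0.430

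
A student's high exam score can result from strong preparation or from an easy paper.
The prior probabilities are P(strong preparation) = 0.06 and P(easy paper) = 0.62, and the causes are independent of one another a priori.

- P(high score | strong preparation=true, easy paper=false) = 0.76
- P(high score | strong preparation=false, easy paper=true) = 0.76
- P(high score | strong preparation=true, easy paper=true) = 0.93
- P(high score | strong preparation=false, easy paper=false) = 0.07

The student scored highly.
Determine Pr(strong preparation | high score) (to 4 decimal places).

Pr(strong preparation | high score) ≈ 0.0999

By total probability over the 4 (strong preparation, easy paper) configurations:
  P(high score) = 0.07*0.94*0.38 + 0.76*0.94*0.62 + 0.76*0.06*0.38 + 0.93*0.06*0.62
        = 0.025004 + 0.442928 + 0.017328 + 0.034596 = 0.519856
Keeping only the strong preparation-present terms gives 0.051924, so
  P(strong preparation | high score) = 0.051924 / 0.519856 ≈ 0.0999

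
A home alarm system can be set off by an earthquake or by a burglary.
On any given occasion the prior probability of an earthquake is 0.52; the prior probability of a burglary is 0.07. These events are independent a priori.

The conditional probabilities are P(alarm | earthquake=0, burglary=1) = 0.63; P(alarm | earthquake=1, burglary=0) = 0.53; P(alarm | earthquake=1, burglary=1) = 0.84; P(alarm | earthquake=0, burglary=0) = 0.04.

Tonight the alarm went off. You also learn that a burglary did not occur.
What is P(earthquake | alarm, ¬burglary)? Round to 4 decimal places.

Numerator (weight on configurations with earthquake): 0.53*0.52 = 0.275600
The normalizing constant is 0.04*0.48 + 0.53*0.52 = 0.294800
P(earthquake | alarm, ¬burglary) = 0.275600/0.294800 ≈ 0.9349

P(earthquake | alarm, ¬burglary) ≈ 0.9349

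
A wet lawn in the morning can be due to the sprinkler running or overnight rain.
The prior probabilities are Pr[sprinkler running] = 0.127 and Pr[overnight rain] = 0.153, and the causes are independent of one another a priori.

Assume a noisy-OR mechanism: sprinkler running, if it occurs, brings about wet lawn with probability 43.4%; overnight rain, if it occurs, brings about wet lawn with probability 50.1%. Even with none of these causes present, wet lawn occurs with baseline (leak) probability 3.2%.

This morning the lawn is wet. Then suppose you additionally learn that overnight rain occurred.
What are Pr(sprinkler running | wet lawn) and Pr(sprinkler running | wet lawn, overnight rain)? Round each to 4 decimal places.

Under noisy-OR, P(wet lawn | causes) = 1 − (1−0.032)·∏(1−qᵢ) over the active causes.
P(wet lawn) = 0.032*0.873*0.847 + 0.516968*0.873*0.153 + 0.452112*0.127*0.847 + 0.726604*0.127*0.153 = 0.023662 + 0.069051 + 0.048633 + 0.014119 = 0.155465
The sprinkler running-present share is 0.048633 + 0.014119 = 0.062752.
So P(sprinkler running | wet lawn) = 0.062752/0.155465 ≈ 0.4036.

Now condition on the additional information:
P(wet lawn | overnight rain) = 0.516968*0.873 + 0.726604*0.127 = 0.451313 + 0.092279 = 0.543592
The sprinkler running-present share is 0.726604*0.127 = 0.092279.
So P(sprinkler running | wet lawn, overnight rain) = 0.092279/0.543592 ≈ 0.1698.

Pr(sprinkler running | wet lawn) ≈ 0.4036; Pr(sprinkler running | wet lawn, overnight rain) ≈ 0.1698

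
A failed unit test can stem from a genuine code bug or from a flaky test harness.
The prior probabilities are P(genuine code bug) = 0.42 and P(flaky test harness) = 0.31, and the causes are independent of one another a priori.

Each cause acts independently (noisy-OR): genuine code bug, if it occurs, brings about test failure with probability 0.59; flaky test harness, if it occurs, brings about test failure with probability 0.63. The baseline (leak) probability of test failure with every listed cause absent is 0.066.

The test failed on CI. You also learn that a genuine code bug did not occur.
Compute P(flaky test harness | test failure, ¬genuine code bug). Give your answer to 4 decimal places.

Under noisy-OR, P(test failure | causes) = 1 − (1−0.066)·∏(1−qᵢ) over the active causes.
Numerator (weight on configurations with flaky test harness): 0.65442×0.31 = 0.202870
Normalizer over all consistent configurations: 0.066×0.69 + 0.65442×0.31 = 0.248410
P(flaky test harness | test failure, ¬genuine code bug) = 0.202870/0.248410 ≈ 0.8167

P(flaky test harness | test failure, ¬genuine code bug) ≈ 0.8167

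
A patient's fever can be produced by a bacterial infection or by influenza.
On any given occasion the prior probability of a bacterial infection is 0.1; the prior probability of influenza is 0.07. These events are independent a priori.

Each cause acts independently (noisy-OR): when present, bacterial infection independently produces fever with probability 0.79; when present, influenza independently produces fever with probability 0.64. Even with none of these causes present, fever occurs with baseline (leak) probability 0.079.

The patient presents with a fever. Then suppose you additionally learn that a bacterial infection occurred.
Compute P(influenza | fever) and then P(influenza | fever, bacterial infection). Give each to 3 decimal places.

P(influenza | fever) ≈ 0.256; P(influenza | fever, bacterial infection) ≈ 0.080

Under noisy-OR, P(fever | causes) = 1 − (1−0.079)·∏(1−qᵢ) over the active causes.
For the numerator, keep only influenza=true terms: 0.042112 + 0.006513 = 0.048625
The normalizing constant is 0.079·0.9·0.93 + 0.66844·0.9·0.07 + 0.80659·0.1·0.93 + 0.930372·0.1·0.07 = 0.189761
Posterior = 0.048625 / 0.189761 ≈ 0.256

Now also conditioning on bacterial infection=true:
By total probability over both values of influenza:
  P(fever | bacterial infection) = 0.80659×0.93 + 0.930372×0.07
        = 0.750129 + 0.065126 = 0.815255
Keeping only the influenza-present terms gives 0.065126, so
  P(influenza | fever, bacterial infection) = 0.065126 / 0.815255 ≈ 0.080
The drop from 0.256 to 0.080 is the explaining-away (discounting) effect.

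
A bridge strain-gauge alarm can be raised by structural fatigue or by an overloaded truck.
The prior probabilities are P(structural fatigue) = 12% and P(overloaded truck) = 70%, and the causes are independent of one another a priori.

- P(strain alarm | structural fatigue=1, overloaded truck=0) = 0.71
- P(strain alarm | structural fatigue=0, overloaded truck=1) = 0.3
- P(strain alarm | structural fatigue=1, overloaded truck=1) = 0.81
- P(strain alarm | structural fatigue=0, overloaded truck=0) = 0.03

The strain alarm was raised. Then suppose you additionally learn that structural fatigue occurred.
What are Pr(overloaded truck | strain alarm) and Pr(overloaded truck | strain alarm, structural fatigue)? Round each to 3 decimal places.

Sum P(strain alarm|·) weighted by the priors over the 4 (structural fatigue, overloaded truck) configurations:
  P(strain alarm) = 0.03*0.88*0.3 + 0.3*0.88*0.7 + 0.71*0.12*0.3 + 0.81*0.12*0.7
        = 0.007920 + 0.184800 + 0.025560 + 0.068040 = 0.286320
Configurations with overloaded truck contribute 0.252840, so
  P(overloaded truck | strain alarm) = 0.252840 / 0.286320 ≈ 0.883

Now condition on the additional information:
For the numerator, keep only overloaded truck=true terms: 0.81*0.7 = 0.567000
The normalizing constant is 0.71*0.3 + 0.81*0.7 = 0.780000
P(overloaded truck | strain alarm, structural fatigue) = 0.567000/0.780000 ≈ 0.727

Pr(overloaded truck | strain alarm) ≈ 0.883; Pr(overloaded truck | strain alarm, structural fatigue) ≈ 0.727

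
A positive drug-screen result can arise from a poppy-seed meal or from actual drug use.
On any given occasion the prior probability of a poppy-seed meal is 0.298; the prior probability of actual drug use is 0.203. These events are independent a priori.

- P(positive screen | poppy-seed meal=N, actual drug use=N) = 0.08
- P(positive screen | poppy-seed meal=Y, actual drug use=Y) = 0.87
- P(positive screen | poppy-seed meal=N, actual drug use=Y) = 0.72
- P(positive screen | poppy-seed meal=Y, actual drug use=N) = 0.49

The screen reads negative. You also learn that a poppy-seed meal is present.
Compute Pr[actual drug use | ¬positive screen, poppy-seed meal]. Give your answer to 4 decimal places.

P(¬positive screen | poppy-seed meal) = 0.51*0.797 + 0.13*0.203 = 0.406470 + 0.026390 = 0.432860
The actual drug use-present share is 0.13*0.203 = 0.026390.
P(actual drug use | ¬positive screen, poppy-seed meal) = 0.026390 / 0.432860 ≈ 0.0610

Pr[actual drug use | ¬positive screen, poppy-seed meal] ≈ 0.0610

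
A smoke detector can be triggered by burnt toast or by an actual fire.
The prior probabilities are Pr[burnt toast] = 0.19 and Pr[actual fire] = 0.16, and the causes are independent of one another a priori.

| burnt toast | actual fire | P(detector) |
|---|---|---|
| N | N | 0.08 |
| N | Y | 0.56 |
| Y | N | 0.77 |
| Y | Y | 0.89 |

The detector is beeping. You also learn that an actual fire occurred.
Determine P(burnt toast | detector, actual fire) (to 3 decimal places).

P(burnt toast | detector, actual fire) ≈ 0.272

Weight on burnt toast=true, given the evidence: 0.89×0.19 = 0.169100
Denominator P(detector | actual fire): 0.56×0.81 + 0.89×0.19 = 0.622700
P(burnt toast | detector, actual fire) = 0.169100/0.622700 ≈ 0.272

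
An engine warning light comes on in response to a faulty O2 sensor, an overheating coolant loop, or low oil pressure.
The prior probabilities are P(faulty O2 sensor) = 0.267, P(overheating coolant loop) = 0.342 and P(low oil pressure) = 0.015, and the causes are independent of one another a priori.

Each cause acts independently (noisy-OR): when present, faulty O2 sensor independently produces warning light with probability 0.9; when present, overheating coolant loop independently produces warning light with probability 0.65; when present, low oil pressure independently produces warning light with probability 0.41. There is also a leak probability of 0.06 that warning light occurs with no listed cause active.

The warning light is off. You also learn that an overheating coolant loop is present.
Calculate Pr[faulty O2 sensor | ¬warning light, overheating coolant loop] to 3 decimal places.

Pr[faulty O2 sensor | ¬warning light, overheating coolant loop] ≈ 0.035

Under noisy-OR, P(warning light | causes) = 1 − (1−0.06)·∏(1−qᵢ) over the active causes.
Numerator (weight on configurations with faulty O2 sensor): 0.008653 + 0.000078 = 0.008731
The normalizing constant is 0.329*0.733*0.985 + 0.19411*0.733*0.015 + 0.0329*0.267*0.985 + 0.019411*0.267*0.015 = 0.248405
Posterior = 0.008731 / 0.248405 ≈ 0.035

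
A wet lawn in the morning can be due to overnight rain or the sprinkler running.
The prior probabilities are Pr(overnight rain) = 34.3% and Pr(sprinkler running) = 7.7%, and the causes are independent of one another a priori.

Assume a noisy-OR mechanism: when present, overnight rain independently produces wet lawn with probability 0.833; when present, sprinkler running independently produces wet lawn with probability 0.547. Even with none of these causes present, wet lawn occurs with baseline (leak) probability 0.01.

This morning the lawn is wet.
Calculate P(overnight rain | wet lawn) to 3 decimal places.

Under noisy-OR, P(wet lawn | causes) = 1 − (1−0.01)·∏(1−qᵢ) over the active causes.
Numerator (weight on configurations with overnight rain): 0.264247 + 0.024433 = 0.288680
The normalizing constant is 0.01*0.657*0.923 + 0.55153*0.657*0.077 + 0.83467*0.343*0.923 + 0.925106*0.343*0.077 = 0.322645
P(overnight rain | wet lawn) = 0.288680/0.322645 ≈ 0.895

P(overnight rain | wet lawn) ≈ 0.895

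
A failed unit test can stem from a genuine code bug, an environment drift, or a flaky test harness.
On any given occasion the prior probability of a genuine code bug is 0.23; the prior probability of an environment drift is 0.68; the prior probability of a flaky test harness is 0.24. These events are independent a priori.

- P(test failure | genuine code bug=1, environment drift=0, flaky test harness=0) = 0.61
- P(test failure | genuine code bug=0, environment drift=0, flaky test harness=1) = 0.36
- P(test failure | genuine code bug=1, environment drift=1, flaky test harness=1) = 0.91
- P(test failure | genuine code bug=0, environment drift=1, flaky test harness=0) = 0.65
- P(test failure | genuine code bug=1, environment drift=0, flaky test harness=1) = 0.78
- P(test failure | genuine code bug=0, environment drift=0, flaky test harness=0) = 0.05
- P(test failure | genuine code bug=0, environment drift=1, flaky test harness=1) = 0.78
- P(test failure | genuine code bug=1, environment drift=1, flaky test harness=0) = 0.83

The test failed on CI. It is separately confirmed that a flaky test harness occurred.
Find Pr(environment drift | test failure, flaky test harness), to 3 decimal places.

Pr(environment drift | test failure, flaky test harness) ≈ 0.790

For the numerator, keep only environment drift=true terms: 0.408408 + 0.142324 = 0.550732
Normalizer over all consistent configurations: 0.36·0.77·0.32 + 0.78·0.77·0.68 + 0.78·0.23·0.32 + 0.91·0.23·0.68 = 0.696844
Posterior = 0.550732 / 0.696844 ≈ 0.790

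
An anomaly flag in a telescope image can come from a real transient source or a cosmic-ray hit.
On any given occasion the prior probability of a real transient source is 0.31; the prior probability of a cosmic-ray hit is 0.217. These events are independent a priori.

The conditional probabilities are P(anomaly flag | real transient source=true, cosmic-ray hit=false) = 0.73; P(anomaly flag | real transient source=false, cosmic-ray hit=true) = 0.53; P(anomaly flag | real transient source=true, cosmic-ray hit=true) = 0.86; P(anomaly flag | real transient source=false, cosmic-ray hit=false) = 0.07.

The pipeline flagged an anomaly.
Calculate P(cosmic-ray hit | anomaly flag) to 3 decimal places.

P(cosmic-ray hit | anomaly flag) ≈ 0.390

Weight on cosmic-ray hit=true, given the evidence: 0.079357 + 0.057852 = 0.137209
Normalizer over all consistent configurations: 0.07·0.69·0.783 + 0.53·0.69·0.217 + 0.73·0.31·0.783 + 0.86·0.31·0.217 = 0.352221
P(cosmic-ray hit | anomaly flag) = 0.137209/0.352221 ≈ 0.390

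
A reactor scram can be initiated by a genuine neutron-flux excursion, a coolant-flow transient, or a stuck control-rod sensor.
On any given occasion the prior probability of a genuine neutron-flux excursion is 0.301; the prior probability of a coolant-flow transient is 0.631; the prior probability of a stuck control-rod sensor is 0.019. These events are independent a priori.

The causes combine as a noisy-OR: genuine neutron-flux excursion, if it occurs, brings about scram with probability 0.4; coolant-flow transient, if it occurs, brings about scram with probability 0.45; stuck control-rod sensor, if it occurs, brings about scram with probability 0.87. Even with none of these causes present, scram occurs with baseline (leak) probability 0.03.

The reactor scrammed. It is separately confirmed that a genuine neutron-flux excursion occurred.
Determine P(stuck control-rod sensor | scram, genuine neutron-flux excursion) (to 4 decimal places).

Under noisy-OR, P(scram | causes) = 1 − (1−0.03)·∏(1−qᵢ) over the active causes.
For the numerator, keep only stuck control-rod sensor=true terms: 0.006481 + 0.011490 = 0.017971
Normalizer over all consistent configurations: 0.418×0.369×0.981 + 0.92434×0.369×0.019 + 0.6799×0.631×0.981 + 0.958387×0.631×0.019 = 0.590148
P(stuck control-rod sensor | scram, genuine neutron-flux excursion) = 0.017971/0.590148 ≈ 0.0305

P(stuck control-rod sensor | scram, genuine neutron-flux excursion) ≈ 0.0305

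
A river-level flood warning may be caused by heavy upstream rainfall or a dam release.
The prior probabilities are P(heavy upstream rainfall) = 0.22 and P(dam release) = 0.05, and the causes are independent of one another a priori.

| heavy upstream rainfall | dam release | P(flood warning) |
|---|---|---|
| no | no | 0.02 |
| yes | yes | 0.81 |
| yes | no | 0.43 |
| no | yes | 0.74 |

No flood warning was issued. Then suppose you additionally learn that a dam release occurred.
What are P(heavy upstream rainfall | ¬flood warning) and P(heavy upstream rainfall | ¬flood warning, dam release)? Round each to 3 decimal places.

Numerator (weight on configurations with heavy upstream rainfall): 0.119130 + 0.002090 = 0.121220
The normalizing constant is 0.98×0.78×0.95 + 0.26×0.78×0.05 + 0.57×0.22×0.95 + 0.19×0.22×0.05 = 0.857540
P(heavy upstream rainfall | ¬flood warning) = 0.121220/0.857540 ≈ 0.141

Now condition on the additional information:
Weight on heavy upstream rainfall=true, given the evidence: 0.19·0.22 = 0.041800
Normalizer over all consistent configurations: 0.26·0.78 + 0.19·0.22 = 0.244600
Posterior = 0.041800 / 0.244600 ≈ 0.171

P(heavy upstream rainfall | ¬flood warning) ≈ 0.141; P(heavy upstream rainfall | ¬flood warning, dam release) ≈ 0.171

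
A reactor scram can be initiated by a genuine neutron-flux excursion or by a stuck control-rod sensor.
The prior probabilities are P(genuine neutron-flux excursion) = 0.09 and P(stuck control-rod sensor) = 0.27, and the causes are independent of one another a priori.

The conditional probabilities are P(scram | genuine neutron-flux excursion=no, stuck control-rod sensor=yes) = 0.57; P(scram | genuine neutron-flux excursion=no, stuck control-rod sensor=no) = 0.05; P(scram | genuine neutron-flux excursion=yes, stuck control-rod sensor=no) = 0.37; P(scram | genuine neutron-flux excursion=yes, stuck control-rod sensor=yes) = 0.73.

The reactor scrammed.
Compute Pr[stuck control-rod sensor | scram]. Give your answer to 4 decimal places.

Pr[stuck control-rod sensor | scram] ≈ 0.7328

Sum P(scram|·) weighted by the priors over the 4 (genuine neutron-flux excursion, stuck control-rod sensor) configurations:
  P(scram) = 0.05·0.91·0.73 + 0.57·0.91·0.27 + 0.37·0.09·0.73 + 0.73·0.09·0.27
        = 0.033215 + 0.140049 + 0.024309 + 0.017739 = 0.215312
The terms with stuck control-rod sensor present sum to 0.157788, so
  P(stuck control-rod sensor | scram) = 0.157788 / 0.215312 ≈ 0.7328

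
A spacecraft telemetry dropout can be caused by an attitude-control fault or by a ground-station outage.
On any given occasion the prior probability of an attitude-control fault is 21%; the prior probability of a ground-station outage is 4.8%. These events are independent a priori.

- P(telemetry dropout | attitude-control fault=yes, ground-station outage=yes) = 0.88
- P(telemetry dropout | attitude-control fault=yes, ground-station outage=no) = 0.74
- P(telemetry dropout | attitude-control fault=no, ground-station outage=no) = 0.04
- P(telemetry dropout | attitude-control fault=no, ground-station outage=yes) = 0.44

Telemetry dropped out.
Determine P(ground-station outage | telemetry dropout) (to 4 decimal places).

For the numerator, keep only ground-station outage=true terms: 0.016685 + 0.008870 = 0.025555
Denominator P(telemetry dropout): 0.04*0.79*0.952 + 0.44*0.79*0.048 + 0.74*0.21*0.952 + 0.88*0.21*0.048 = 0.203579
Posterior = 0.025555 / 0.203579 ≈ 0.1255

P(ground-station outage | telemetry dropout) ≈ 0.1255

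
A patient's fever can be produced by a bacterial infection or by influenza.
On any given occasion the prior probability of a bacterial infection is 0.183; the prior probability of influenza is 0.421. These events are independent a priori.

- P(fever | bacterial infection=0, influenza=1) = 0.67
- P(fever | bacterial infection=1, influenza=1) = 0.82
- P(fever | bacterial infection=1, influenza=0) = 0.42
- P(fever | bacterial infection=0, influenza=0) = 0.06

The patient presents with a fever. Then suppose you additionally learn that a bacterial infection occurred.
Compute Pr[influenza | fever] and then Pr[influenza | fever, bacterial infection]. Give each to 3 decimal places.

Numerator (weight on configurations with influenza): 0.230451 + 0.063175 = 0.293626
The normalizing constant is 0.06·0.817·0.579 + 0.67·0.817·0.421 + 0.42·0.183·0.579 + 0.82·0.183·0.421 = 0.366511
P(influenza | fever) = 0.293626/0.366511 ≈ 0.801

Now also conditioning on bacterial infection=true:
P(fever | bacterial infection) = 0.42×0.579 + 0.82×0.421 = 0.243180 + 0.345220 = 0.588400
Of this, 0.345220 comes from 0.82×0.421 (the influenza=true cases).
So P(influenza | fever, bacterial infection) = 0.345220/0.588400 ≈ 0.587.
The drop from 0.801 to 0.587 is the explaining-away (discounting) effect.

Pr[influenza | fever] ≈ 0.801; Pr[influenza | fever, bacterial infection] ≈ 0.587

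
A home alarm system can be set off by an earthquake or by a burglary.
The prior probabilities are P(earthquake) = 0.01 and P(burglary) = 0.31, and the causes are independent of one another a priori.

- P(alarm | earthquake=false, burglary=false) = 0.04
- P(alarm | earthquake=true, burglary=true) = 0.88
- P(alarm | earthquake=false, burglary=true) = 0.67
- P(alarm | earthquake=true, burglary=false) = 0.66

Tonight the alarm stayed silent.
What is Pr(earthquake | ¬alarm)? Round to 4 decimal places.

Pr(earthquake | ¬alarm) ≈ 0.0036

Weight on earthquake=true, given the evidence: 0.002346 + 0.000372 = 0.002718
The normalizing constant is 0.96*0.99*0.69 + 0.33*0.99*0.31 + 0.34*0.01*0.69 + 0.12*0.01*0.31 = 0.759771
P(earthquake | ¬alarm) = 0.002718/0.759771 ≈ 0.0036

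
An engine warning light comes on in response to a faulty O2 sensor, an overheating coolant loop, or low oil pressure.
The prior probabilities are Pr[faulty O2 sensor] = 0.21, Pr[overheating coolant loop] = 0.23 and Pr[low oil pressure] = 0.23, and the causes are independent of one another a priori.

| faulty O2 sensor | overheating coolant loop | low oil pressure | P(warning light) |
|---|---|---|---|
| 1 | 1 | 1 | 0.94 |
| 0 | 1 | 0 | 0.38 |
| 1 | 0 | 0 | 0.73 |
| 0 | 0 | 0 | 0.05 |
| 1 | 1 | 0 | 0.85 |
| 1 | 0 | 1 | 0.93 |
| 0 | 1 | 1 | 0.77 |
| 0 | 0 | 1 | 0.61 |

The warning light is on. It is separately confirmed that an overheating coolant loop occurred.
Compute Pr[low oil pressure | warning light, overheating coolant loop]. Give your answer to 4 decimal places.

Pr[low oil pressure | warning light, overheating coolant loop] ≈ 0.3346

Sum P(warning light|·) weighted by the priors over the 4 (faulty O2 sensor, low oil pressure) configurations:
  P(warning light | overheating coolant loop) = 0.38*0.79*0.77 + 0.77*0.79*0.23 + 0.85*0.21*0.77 + 0.94*0.21*0.23
        = 0.231154 + 0.139909 + 0.137445 + 0.045402 = 0.553910
The terms with low oil pressure present sum to 0.185311, so
  P(low oil pressure | warning light, overheating coolant loop) = 0.185311 / 0.553910 ≈ 0.3346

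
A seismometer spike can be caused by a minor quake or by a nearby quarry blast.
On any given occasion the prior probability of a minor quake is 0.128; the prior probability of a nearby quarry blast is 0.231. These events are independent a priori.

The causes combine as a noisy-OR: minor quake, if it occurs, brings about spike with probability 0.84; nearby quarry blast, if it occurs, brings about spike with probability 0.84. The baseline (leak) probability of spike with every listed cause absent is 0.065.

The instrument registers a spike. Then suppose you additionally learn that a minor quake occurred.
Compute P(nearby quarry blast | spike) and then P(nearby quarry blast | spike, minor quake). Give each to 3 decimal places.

P(nearby quarry blast | spike) ≈ 0.611; P(nearby quarry blast | spike, minor quake) ≈ 0.256

Under noisy-OR, P(spike | causes) = 1 − (1−0.065)·∏(1−qᵢ) over the active causes.
Enumerate the 4 (minor quake, nearby quarry blast) configurations and weight by the priors:
  P(spike) = 0.065×0.872×0.769 + 0.8504×0.872×0.231 + 0.8504×0.128×0.769 + 0.976064×0.128×0.231
        = 0.043587 + 0.171298 + 0.083707 + 0.028860 = 0.327452
Configurations with nearby quarry blast contribute 0.200158, so
  P(nearby quarry blast | spike) = 0.200158 / 0.327452 ≈ 0.611

With the extra evidence:
P(spike | minor quake) = 0.8504×0.769 + 0.976064×0.231 = 0.653958 + 0.225471 = 0.879429
Of this, 0.225471 comes from 0.976064×0.231 (the nearby quarry blast=true cases).
Hence the posterior is 0.225471/0.879429 ≈ 0.256.
— minor quake explains away the evidence for nearby quarry blast.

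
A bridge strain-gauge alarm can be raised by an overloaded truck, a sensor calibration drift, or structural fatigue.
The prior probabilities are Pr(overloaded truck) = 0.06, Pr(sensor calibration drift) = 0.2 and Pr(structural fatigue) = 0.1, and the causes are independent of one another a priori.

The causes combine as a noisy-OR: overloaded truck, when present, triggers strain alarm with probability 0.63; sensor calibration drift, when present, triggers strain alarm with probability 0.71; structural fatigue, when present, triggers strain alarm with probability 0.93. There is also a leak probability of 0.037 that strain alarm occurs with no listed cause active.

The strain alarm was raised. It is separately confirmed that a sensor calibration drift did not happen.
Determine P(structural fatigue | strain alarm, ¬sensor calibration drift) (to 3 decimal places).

Under noisy-OR, P(strain alarm | causes) = 1 − (1−0.037)·∏(1−qᵢ) over the active causes.
P(strain alarm | ¬sensor calibration drift) = 0.037·0.94·0.9 + 0.93259·0.94·0.1 + 0.64369·0.06·0.9 + 0.975058·0.06·0.1 = 0.031302 + 0.087663 + 0.034759 + 0.005850 = 0.159574
The structural fatigue-present share is 0.087663 + 0.005850 = 0.093513.
P(structural fatigue | strain alarm, ¬sensor calibration drift) = 0.093513 / 0.159574 ≈ 0.586

P(structural fatigue | strain alarm, ¬sensor calibration drift) ≈ 0.586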